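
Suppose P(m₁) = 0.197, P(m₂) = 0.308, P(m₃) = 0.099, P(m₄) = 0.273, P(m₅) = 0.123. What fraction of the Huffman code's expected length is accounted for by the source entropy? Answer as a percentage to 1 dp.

Entropy H = −Σ p log₂ p ≈ 2.1985 bits.
Huffman merges: 99/1000+123/1000→111/500; 197/1000+111/500→419/1000; 273/1000+77/250→581/1000; 419/1000+581/1000→1. L = 1111/500 ≈ 2.2220.
Efficiency = H/L = 2.1985/2.2220 = 98.9%.

98.9%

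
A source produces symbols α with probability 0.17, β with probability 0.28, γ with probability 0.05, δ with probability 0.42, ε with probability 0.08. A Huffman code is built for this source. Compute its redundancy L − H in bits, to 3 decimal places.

Entropy H = −Σ p log₂ p ≈ 1.9821 bits.
Huffman merges: 1/20+2/25→13/100; 13/100+17/100→3/10; 7/25+3/10→29/50; 21/50+29/50→1. L = 201/100 ≈ 2.0100.
L − H = 2.0100 − 1.9821 = 0.028 bits.

0.028 bits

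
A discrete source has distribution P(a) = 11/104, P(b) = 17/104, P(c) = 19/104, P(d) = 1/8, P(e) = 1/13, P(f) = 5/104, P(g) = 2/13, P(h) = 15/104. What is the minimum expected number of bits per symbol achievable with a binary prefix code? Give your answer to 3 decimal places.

2.942 bits/symbol

Repeatedly combine the two least-probable nodes; the expected code length is the sum of the merged weights.
merge 5/104 + 1/13 → 1/8
merge 11/104 + 1/8 → 3/13
merge 1/8 + 15/104 → 7/26
merge 2/13 + 17/104 → 33/104
merge 19/104 + 3/13 → 43/104
merge 7/26 + 33/104 → 61/104
merge 43/104 + 61/104 → 1
L = 1/8 + 3/13 + 7/26 + 33/104 + 43/104 + 61/104 + 1 = 153/52 ≈ 2.942 bits/symbol.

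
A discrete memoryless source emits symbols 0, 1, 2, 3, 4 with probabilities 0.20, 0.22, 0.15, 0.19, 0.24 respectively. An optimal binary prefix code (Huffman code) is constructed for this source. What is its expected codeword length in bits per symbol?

Repeatedly combine the two least-probable nodes; the expected code length is the sum of the merged weights.
merge 3/20 + 19/100 → 17/50
merge 1/5 + 11/50 → 21/50
merge 6/25 + 17/50 → 29/50
merge 21/50 + 29/50 → 1
L = 17/50 + 21/50 + 29/50 + 1 = 117/50 = 2.34 bits/symbol.

2.34 bits/symbol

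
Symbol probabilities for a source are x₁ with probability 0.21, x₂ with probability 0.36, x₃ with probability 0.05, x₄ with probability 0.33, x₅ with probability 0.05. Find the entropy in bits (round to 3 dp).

1.963 bits

H = −Σ pᵢ log₂ pᵢ.
−0.21·log₂(0.21) = 0.4728
−0.36·log₂(0.36) = 0.5306
−0.05·log₂(0.05) = 0.2161
−0.33·log₂(0.33) = 0.5278
−0.05·log₂(0.05) = 0.2161
Sum ≈ 1.9635 → 1.963 bits.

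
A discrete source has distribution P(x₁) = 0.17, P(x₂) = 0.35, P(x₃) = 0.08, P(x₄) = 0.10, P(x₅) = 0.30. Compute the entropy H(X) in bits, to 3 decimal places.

2.109 bits

H = −Σ pᵢ log₂ pᵢ.
−0.17·log₂(0.17) = 0.4346
−0.35·log₂(0.35) = 0.5301
−0.08·log₂(0.08) = 0.2915
−0.10·log₂(0.10) = 0.3322
−0.30·log₂(0.30) = 0.5211
Sum ≈ 2.1095 → 2.109 bits.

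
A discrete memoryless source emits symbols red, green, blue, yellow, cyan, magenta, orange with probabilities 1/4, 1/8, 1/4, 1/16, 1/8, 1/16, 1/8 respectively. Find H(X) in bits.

2.625 bits

Each probability is a power of 1/2, so log₂(1/p) is an integer.
H = Σ p·log₂(1/p) = 1/4·2 + 1/8·3 + 1/4·2 + 1/16·4 + 1/8·3 + 1/16·4 + 1/8·3 = 2.625 bits.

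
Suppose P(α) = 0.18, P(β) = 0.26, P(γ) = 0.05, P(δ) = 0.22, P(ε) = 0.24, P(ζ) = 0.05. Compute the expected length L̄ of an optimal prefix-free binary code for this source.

2.38 bits/symbol

Repeatedly combine the two least-probable nodes; the expected code length is the sum of the merged weights.
merge 1/20 + 1/20 → 1/10
merge 1/10 + 9/50 → 7/25
merge 11/50 + 6/25 → 23/50
merge 13/50 + 7/25 → 27/50
merge 23/50 + 27/50 → 1
L = 1/10 + 7/25 + 23/50 + 27/50 + 1 = 119/50 = 2.38 bits/symbol.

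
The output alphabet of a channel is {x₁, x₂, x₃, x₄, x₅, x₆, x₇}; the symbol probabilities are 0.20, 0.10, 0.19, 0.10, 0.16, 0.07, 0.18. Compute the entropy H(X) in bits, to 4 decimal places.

2.7209 bits

H = −Σ pᵢ log₂ pᵢ.
−0.20·log₂(0.20) = 0.4644
−0.10·log₂(0.10) = 0.3322
−0.19·log₂(0.19) = 0.4552
−0.10·log₂(0.10) = 0.3322
−0.16·log₂(0.16) = 0.4230
−0.07·log₂(0.07) = 0.2686
−0.18·log₂(0.18) = 0.4453
Sum ≈ 2.7209 → 2.7209 bits.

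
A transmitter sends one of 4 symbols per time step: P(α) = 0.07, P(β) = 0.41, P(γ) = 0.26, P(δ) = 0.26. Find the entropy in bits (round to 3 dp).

1.807 bits

H = −Σ pᵢ log₂ pᵢ.
−0.07·log₂(0.07) = 0.2686
−0.41·log₂(0.41) = 0.5274
−0.26·log₂(0.26) = 0.5053
−0.26·log₂(0.26) = 0.5053
Sum ≈ 1.8065 → 1.807 bits.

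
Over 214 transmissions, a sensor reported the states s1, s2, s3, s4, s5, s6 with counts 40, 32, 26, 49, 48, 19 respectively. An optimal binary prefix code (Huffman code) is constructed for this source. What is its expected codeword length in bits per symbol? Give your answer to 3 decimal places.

2.547 bits/symbol

Probabilities are the counts divided by 214.
Repeatedly combine the two least-probable nodes; the expected code length is the sum of the merged weights.
merge 19/214 + 13/107 → 45/214
merge 16/107 + 20/107 → 36/107
merge 45/214 + 24/107 → 93/214
merge 49/214 + 36/107 → 121/214
merge 93/214 + 121/214 → 1
L = 45/214 + 36/107 + 93/214 + 121/214 + 1 = 545/214 ≈ 2.547 bits/symbol.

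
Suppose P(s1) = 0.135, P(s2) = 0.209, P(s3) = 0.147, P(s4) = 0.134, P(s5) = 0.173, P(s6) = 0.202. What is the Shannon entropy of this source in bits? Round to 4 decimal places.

2.5612 bits

H = −Σ pᵢ log₂ pᵢ.
−0.135·log₂(0.135) = 0.3900
−0.209·log₂(0.209) = 0.4720
−0.147·log₂(0.147) = 0.4066
−0.134·log₂(0.134) = 0.3886
−0.173·log₂(0.173) = 0.4379
−0.202·log₂(0.202) = 0.4661
Sum ≈ 2.5612 → 2.5612 bits.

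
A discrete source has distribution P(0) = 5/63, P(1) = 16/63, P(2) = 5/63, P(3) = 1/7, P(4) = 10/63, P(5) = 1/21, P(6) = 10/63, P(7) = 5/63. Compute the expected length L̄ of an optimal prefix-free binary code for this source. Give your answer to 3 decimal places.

Repeatedly combine the two least-probable nodes; the expected code length is the sum of the merged weights.
merge 1/21 + 5/63 → 8/63
merge 5/63 + 5/63 → 10/63
merge 8/63 + 1/7 → 17/63
merge 10/63 + 10/63 → 20/63
merge 10/63 + 16/63 → 26/63
merge 17/63 + 20/63 → 37/63
merge 26/63 + 37/63 → 1
L = 8/63 + 10/63 + 17/63 + 20/63 + 26/63 + 37/63 + 1 = 181/63 ≈ 2.873 bits/symbol.

2.873 bits/symbol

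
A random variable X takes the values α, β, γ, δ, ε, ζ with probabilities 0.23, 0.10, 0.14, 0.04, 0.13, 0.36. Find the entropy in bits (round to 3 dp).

H = −Σ pᵢ log₂ pᵢ.
−0.23·log₂(0.23) = 0.4877
−0.10·log₂(0.10) = 0.3322
−0.14·log₂(0.14) = 0.3971
−0.04·log₂(0.04) = 0.1858
−0.13·log₂(0.13) = 0.3826
−0.36·log₂(0.36) = 0.5306
Sum ≈ 2.3160 → 2.316 bits.

2.316 bits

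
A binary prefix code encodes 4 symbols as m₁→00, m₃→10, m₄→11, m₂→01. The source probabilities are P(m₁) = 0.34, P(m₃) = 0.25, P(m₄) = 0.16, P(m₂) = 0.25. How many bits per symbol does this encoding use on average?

2 bits/symbol

L̄ = Σ pᵢ·ℓᵢ = 0.34·2 + 0.25·2 + 0.16·2 + 0.25·2 = 2 bits/symbol.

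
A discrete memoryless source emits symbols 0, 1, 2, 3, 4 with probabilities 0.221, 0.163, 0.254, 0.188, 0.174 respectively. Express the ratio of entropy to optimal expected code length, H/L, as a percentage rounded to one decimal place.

98.5%

Entropy H = −Σ p log₂ p ≈ 2.3024 bits.
Huffman merges: 163/1000+87/500→337/1000; 47/250+221/1000→409/1000; 127/500+337/1000→591/1000; 409/1000+591/1000→1. L = 2337/1000 ≈ 2.3370.
Efficiency = H/L = 2.3024/2.3370 = 98.5%.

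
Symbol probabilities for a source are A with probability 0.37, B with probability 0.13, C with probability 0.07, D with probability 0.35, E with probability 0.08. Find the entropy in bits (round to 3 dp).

2.004 bits

H = −Σ pᵢ log₂ pᵢ.
−0.37·log₂(0.37) = 0.5307
−0.13·log₂(0.13) = 0.3826
−0.07·log₂(0.07) = 0.2686
−0.35·log₂(0.35) = 0.5301
−0.08·log₂(0.08) = 0.2915
Sum ≈ 2.0035 → 2.004 bits.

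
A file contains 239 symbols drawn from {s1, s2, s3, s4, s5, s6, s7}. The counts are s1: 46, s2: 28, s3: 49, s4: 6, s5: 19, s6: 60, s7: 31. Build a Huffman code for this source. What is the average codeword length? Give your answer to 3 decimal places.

2.649 bits/symbol

Probabilities are the counts divided by 239.
Repeatedly combine the two least-probable nodes; the expected code length is the sum of the merged weights.
merge 6/239 + 19/239 → 25/239
merge 25/239 + 28/239 → 53/239
merge 31/239 + 46/239 → 77/239
merge 49/239 + 53/239 → 102/239
merge 60/239 + 77/239 → 137/239
merge 102/239 + 137/239 → 1
L = 25/239 + 53/239 + 77/239 + 102/239 + 137/239 + 1 = 633/239 ≈ 2.649 bits/symbol.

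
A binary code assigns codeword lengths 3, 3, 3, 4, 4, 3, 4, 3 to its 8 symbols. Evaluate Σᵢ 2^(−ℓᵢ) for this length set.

With common denominator 2^4 = 16: Σ 2^(−ℓᵢ) = 2/16 + 2/16 + 2/16 + 1/16 + 1/16 + 2/16 + 1/16 + 2/16 = 13/16 = 0.8125.

0.8125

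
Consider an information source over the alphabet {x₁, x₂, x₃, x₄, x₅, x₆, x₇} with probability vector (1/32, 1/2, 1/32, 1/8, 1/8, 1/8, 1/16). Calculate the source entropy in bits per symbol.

Each probability is a power of 1/2, so log₂(1/p) is an integer.
H = Σ p·log₂(1/p) = 1/32·5 + 1/2·1 + 1/32·5 + 1/8·3 + 1/8·3 + 1/8·3 + 1/16·4 = 2.1875 bits.

2.1875 bits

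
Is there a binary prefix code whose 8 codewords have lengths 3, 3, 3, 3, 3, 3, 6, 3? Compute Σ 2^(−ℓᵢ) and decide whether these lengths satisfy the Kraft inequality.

With common denominator 2^6 = 64: Σ 2^(−ℓᵢ) = 8/64 + 8/64 + 8/64 + 8/64 + 8/64 + 8/64 + 1/64 + 8/64 = 57/64 = 0.890625.
Kraft's inequality requires Σ ≤ 1; here Σ = 0.890625 ≤ 1, so such a prefix code exists.

0.890625; yes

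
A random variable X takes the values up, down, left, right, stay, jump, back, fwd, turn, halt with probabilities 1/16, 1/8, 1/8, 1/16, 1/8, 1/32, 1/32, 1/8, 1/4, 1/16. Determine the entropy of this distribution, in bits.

3.0625 bits

Each probability is a power of 1/2, so log₂(1/p) is an integer.
H = Σ p·log₂(1/p) = 1/16·4 + 1/8·3 + 1/8·3 + 1/16·4 + 1/8·3 + 1/32·5 + 1/32·5 + 1/8·3 + 1/4·2 + 1/16·4 = 3.0625 bits.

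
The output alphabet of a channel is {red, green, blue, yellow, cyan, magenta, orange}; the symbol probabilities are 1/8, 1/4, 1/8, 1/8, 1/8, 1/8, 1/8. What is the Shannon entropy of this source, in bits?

Each probability is a power of 1/2, so log₂(1/p) is an integer.
H = Σ p·log₂(1/p) = 1/8·3 + 1/4·2 + 1/8·3 + 1/8·3 + 1/8·3 + 1/8·3 + 1/8·3 = 2.75 bits.

2.75 bits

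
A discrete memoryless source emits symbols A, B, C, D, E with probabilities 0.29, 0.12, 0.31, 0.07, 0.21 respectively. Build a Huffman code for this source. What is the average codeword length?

Repeatedly combine the two least-probable nodes; the expected code length is the sum of the merged weights.
merge 7/100 + 3/25 → 19/100
merge 19/100 + 21/100 → 2/5
merge 29/100 + 31/100 → 3/5
merge 2/5 + 3/5 → 1
L = 19/100 + 2/5 + 3/5 + 1 = 219/100 = 2.19 bits/symbol.

2.19 bits/symbol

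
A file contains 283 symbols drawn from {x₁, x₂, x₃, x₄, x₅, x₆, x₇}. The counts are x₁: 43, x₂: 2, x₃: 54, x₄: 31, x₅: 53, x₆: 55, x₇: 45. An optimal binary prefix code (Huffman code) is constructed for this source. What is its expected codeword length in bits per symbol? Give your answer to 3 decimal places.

2.731 bits/symbol

Probabilities are the counts divided by 283.
Repeatedly combine the two least-probable nodes; the expected code length is the sum of the merged weights.
merge 2/283 + 31/283 → 33/283
merge 33/283 + 43/283 → 76/283
merge 45/283 + 53/283 → 98/283
merge 54/283 + 55/283 → 109/283
merge 76/283 + 98/283 → 174/283
merge 109/283 + 174/283 → 1
L = 33/283 + 76/283 + 98/283 + 109/283 + 174/283 + 1 = 773/283 ≈ 2.731 bits/symbol.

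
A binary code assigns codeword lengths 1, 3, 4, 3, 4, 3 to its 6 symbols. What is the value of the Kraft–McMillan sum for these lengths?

1

With common denominator 2^4 = 16: Σ 2^(−ℓᵢ) = 8/16 + 2/16 + 1/16 + 2/16 + 1/16 + 2/16 = 16/16 = 1.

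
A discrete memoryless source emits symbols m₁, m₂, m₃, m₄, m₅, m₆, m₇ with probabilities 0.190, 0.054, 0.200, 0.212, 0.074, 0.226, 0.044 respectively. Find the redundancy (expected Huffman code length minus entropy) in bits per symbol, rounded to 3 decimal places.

0.049 bits

Entropy H = −Σ p log₂ p ≈ 2.5826 bits.
Huffman merges: 11/250+27/500→49/500; 37/500+49/500→43/250; 43/250+19/100→181/500; 1/5+53/250→103/250; 113/500+181/500→147/250; 103/250+147/250→1. L = 329/125 ≈ 2.6320.
L − H = 2.6320 − 2.5826 = 0.049 bits.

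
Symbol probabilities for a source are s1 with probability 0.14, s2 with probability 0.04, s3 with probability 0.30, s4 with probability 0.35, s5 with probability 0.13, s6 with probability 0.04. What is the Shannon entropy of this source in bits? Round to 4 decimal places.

H = −Σ pᵢ log₂ pᵢ.
−0.14·log₂(0.14) = 0.3971
−0.04·log₂(0.04) = 0.1858
−0.30·log₂(0.30) = 0.5211
−0.35·log₂(0.35) = 0.5301
−0.13·log₂(0.13) = 0.3826
−0.04·log₂(0.04) = 0.1858
Sum ≈ 2.2025 → 2.2025 bits.

2.2025 bits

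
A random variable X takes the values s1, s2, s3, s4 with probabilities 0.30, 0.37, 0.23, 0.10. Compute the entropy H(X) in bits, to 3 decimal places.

H = −Σ pᵢ log₂ pᵢ.
−0.30·log₂(0.30) = 0.5211
−0.37·log₂(0.37) = 0.5307
−0.23·log₂(0.23) = 0.4877
−0.10·log₂(0.10) = 0.3322
Sum ≈ 1.8717 → 1.872 bits.

1.872 bits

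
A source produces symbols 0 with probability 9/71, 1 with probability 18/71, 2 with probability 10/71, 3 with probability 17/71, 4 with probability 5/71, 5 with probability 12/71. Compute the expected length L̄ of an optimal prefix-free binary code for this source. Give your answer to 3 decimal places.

Repeatedly combine the two least-probable nodes; the expected code length is the sum of the merged weights.
merge 5/71 + 9/71 → 14/71
merge 10/71 + 12/71 → 22/71
merge 14/71 + 17/71 → 31/71
merge 18/71 + 22/71 → 40/71
merge 31/71 + 40/71 → 1
L = 14/71 + 22/71 + 31/71 + 40/71 + 1 = 178/71 ≈ 2.507 bits/symbol.

2.507 bits/symbol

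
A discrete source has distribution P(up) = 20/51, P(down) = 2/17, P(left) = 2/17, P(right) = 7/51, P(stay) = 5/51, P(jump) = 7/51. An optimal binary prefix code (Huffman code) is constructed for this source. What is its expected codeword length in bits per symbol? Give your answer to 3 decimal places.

Repeatedly combine the two least-probable nodes; the expected code length is the sum of the merged weights.
merge 5/51 + 2/17 → 11/51
merge 2/17 + 7/51 → 13/51
merge 7/51 + 11/51 → 6/17
merge 13/51 + 6/17 → 31/51
merge 20/51 + 31/51 → 1
L = 11/51 + 13/51 + 6/17 + 31/51 + 1 = 124/51 ≈ 2.431 bits/symbol.

2.431 bits/symbol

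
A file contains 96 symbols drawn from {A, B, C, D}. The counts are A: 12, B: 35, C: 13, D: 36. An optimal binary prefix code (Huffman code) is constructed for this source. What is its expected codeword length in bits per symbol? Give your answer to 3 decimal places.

Probabilities are the counts divided by 96.
Repeatedly combine the two least-probable nodes; the expected code length is the sum of the merged weights.
merge 1/8 + 13/96 → 25/96
merge 25/96 + 35/96 → 5/8
merge 3/8 + 5/8 → 1
L = 25/96 + 5/8 + 1 = 181/96 ≈ 1.885 bits/symbol.

1.885 bits/symbol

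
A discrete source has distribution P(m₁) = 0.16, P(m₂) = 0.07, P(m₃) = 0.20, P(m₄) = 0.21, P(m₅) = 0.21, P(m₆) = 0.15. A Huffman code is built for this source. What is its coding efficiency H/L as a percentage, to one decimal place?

97.4%

Entropy H = −Σ p log₂ p ≈ 2.5121 bits.
Huffman merges: 7/100+3/20→11/50; 4/25+1/5→9/25; 21/100+21/100→21/50; 11/50+9/25→29/50; 21/50+29/50→1. L = 129/50 ≈ 2.5800.
Efficiency = H/L = 2.5121/2.5800 = 97.4%.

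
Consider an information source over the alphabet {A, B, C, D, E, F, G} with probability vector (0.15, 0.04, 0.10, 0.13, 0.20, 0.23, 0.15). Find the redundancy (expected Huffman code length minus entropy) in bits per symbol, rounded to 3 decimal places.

Entropy H = −Σ p log₂ p ≈ 2.6737 bits.
Huffman merges: 1/25+1/10→7/50; 13/100+7/50→27/100; 3/20+3/20→3/10; 1/5+23/100→43/100; 27/100+3/10→57/100; 43/100+57/100→1. L = 271/100 ≈ 2.7100.
L − H = 2.7100 − 2.6737 = 0.036 bits.

0.036 bits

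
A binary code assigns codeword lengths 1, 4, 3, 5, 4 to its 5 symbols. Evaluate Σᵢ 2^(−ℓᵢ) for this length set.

With common denominator 2^5 = 32: Σ 2^(−ℓᵢ) = 16/32 + 2/32 + 4/32 + 1/32 + 2/32 = 25/32 = 0.78125.

0.78125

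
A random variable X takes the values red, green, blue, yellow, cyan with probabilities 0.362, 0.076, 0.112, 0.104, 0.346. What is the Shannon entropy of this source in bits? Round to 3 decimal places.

H = −Σ pᵢ log₂ pᵢ.
−0.362·log₂(0.362) = 0.5307
−0.076·log₂(0.076) = 0.2826
−0.112·log₂(0.112) = 0.3537
−0.104·log₂(0.104) = 0.3396
−0.346·log₂(0.346) = 0.5298
Sum ≈ 2.0363 → 2.036 bits.

2.036 bits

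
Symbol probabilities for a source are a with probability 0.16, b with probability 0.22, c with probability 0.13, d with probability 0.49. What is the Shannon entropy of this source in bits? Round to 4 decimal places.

1.7905 bits

H = −Σ pᵢ log₂ pᵢ.
−0.16·log₂(0.16) = 0.4230
−0.22·log₂(0.22) = 0.4806
−0.13·log₂(0.13) = 0.3826
−0.49·log₂(0.49) = 0.5043
Sum ≈ 1.7905 → 1.7905 bits.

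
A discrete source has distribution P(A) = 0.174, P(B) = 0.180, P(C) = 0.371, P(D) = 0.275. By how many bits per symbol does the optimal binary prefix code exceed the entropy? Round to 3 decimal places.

0.056 bits

Entropy H = −Σ p log₂ p ≈ 1.9272 bits.
Huffman merges: 87/500+9/50→177/500; 11/40+177/500→629/1000; 371/1000+629/1000→1. L = 1983/1000 ≈ 1.9830.
L − H = 1.9830 − 1.9272 = 0.056 bits.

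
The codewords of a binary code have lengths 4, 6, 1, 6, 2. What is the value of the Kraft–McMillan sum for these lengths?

0.84375

With common denominator 2^6 = 64: Σ 2^(−ℓᵢ) = 4/64 + 1/64 + 32/64 + 1/64 + 16/64 = 54/64 = 0.84375.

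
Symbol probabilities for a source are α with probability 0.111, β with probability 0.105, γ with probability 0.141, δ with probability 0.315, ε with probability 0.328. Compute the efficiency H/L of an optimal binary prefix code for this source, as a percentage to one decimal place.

96.8%

Entropy H = −Σ p log₂ p ≈ 2.1444 bits.
Huffman merges: 21/200+111/1000→27/125; 141/1000+27/125→357/1000; 63/200+41/125→643/1000; 357/1000+643/1000→1. L = 277/125 ≈ 2.2160.
Efficiency = H/L = 2.1444/2.2160 = 96.8%.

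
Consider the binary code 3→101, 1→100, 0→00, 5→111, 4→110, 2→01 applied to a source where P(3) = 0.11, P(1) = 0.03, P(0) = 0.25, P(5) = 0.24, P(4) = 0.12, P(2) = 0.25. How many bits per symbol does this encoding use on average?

2.5 bits/symbol

L̄ = Σ pᵢ·ℓᵢ = 0.11·3 + 0.03·3 + 0.25·2 + 0.24·3 + 0.12·3 + 0.25·2 = 2.5 bits/symbol.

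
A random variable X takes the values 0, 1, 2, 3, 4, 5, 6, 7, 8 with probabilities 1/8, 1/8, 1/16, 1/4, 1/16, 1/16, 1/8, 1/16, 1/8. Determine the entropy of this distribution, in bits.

3 bits

Each probability is a power of 1/2, so log₂(1/p) is an integer.
H = Σ p·log₂(1/p) = 1/8·3 + 1/8·3 + 1/16·4 + 1/4·2 + 1/16·4 + 1/16·4 + 1/8·3 + 1/16·4 + 1/8·3 = 3 bits.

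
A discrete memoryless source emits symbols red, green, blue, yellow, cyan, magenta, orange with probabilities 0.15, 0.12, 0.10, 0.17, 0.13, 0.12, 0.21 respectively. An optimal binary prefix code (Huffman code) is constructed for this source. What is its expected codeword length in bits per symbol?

2.79 bits/symbol

Repeatedly combine the two least-probable nodes; the expected code length is the sum of the merged weights.
merge 1/10 + 3/25 → 11/50
merge 3/25 + 13/100 → 1/4
merge 3/20 + 17/100 → 8/25
merge 21/100 + 11/50 → 43/100
merge 1/4 + 8/25 → 57/100
merge 43/100 + 57/100 → 1
L = 11/50 + 1/4 + 8/25 + 43/100 + 57/100 + 1 = 279/100 = 2.79 bits/symbol.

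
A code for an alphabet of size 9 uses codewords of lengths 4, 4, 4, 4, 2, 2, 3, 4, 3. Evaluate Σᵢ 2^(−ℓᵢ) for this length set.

1.0625

With common denominator 2^4 = 16: Σ 2^(−ℓᵢ) = 1/16 + 1/16 + 1/16 + 1/16 + 4/16 + 4/16 + 2/16 + 1/16 + 2/16 = 17/16 = 1.0625.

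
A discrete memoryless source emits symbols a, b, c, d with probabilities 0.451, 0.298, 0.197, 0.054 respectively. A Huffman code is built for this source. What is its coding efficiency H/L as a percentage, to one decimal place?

Entropy H = −Σ p log₂ p ≈ 1.7277 bits.
Huffman merges: 27/500+197/1000→251/1000; 251/1000+149/500→549/1000; 451/1000+549/1000→1. L = 9/5 ≈ 1.8000.
Efficiency = H/L = 1.7277/1.8000 = 96.0%.

96.0%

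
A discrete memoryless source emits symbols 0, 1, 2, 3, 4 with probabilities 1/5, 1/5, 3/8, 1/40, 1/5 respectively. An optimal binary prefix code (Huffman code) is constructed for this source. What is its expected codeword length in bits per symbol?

2.225 bits/symbol

Repeatedly combine the two least-probable nodes; the expected code length is the sum of the merged weights.
merge 1/40 + 1/5 → 9/40
merge 1/5 + 1/5 → 2/5
merge 9/40 + 3/8 → 3/5
merge 2/5 + 3/5 → 1
L = 9/40 + 2/5 + 3/5 + 1 = 89/40 = 2.225 bits/symbol.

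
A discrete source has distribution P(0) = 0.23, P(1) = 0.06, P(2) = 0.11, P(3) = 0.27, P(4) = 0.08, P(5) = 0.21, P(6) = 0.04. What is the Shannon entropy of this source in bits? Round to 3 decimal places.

2.542 bits

H = −Σ pᵢ log₂ pᵢ.
−0.23·log₂(0.23) = 0.4877
−0.06·log₂(0.06) = 0.2435
−0.11·log₂(0.11) = 0.3503
−0.27·log₂(0.27) = 0.5100
−0.08·log₂(0.08) = 0.2915
−0.21·log₂(0.21) = 0.4728
−0.04·log₂(0.04) = 0.1858
Sum ≈ 2.5416 → 2.542 bits.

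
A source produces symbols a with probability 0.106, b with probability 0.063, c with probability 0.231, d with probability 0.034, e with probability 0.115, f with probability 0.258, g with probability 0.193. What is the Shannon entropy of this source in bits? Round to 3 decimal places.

2.570 bits

H = −Σ pᵢ log₂ pᵢ.
−0.106·log₂(0.106) = 0.3432
−0.063·log₂(0.063) = 0.2513
−0.231·log₂(0.231) = 0.4883
−0.034·log₂(0.034) = 0.1659
−0.115·log₂(0.115) = 0.3588
−0.258·log₂(0.258) = 0.5043
−0.193·log₂(0.193) = 0.4581
Sum ≈ 2.5699 → 2.570 bits.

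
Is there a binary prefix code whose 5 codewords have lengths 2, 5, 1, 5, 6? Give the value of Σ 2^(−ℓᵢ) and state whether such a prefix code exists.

With common denominator 2^6 = 64: Σ 2^(−ℓᵢ) = 16/64 + 2/64 + 32/64 + 2/64 + 1/64 = 53/64 = 0.828125.
Kraft's inequality requires Σ ≤ 1; here Σ = 0.828125 ≤ 1, so such a prefix code exists.

0.828125; yes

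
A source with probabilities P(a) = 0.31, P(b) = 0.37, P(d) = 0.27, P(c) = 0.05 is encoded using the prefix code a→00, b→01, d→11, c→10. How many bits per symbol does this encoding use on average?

L̄ = Σ pᵢ·ℓᵢ = 0.31·2 + 0.37·2 + 0.27·2 + 0.05·2 = 2 bits/symbol.

2 bits/symbol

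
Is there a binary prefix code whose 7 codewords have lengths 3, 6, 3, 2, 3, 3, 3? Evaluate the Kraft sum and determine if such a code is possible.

0.890625; yes

With common denominator 2^6 = 64: Σ 2^(−ℓᵢ) = 8/64 + 1/64 + 8/64 + 16/64 + 8/64 + 8/64 + 8/64 = 57/64 = 0.890625.
Kraft's inequality requires Σ ≤ 1; here Σ = 0.890625 ≤ 1, so such a prefix code exists.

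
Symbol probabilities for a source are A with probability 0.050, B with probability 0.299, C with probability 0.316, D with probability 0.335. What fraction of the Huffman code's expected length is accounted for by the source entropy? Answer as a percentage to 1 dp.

89.5%

Entropy H = −Σ p log₂ p ≈ 1.7906 bits.
Huffman merges: 1/20+299/1000→349/1000; 79/250+67/200→651/1000; 349/1000+651/1000→1. L = 2 ≈ 2.0000.
Efficiency = H/L = 1.7906/2.0000 = 89.5%.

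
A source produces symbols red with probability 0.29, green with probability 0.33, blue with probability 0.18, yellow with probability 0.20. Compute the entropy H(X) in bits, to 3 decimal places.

H = −Σ pᵢ log₂ pᵢ.
−0.29·log₂(0.29) = 0.5179
−0.33·log₂(0.33) = 0.5278
−0.18·log₂(0.18) = 0.4453
−0.20·log₂(0.20) = 0.4644
Sum ≈ 1.9554 → 1.955 bits.

1.955 bits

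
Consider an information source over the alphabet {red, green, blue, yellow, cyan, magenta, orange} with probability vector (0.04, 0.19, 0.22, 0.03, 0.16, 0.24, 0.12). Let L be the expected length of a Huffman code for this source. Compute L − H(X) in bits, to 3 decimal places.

Entropy H = −Σ p log₂ p ≈ 2.5575 bits.
Huffman merges: 3/100+1/25→7/100; 7/100+3/25→19/100; 4/25+19/100→7/20; 19/100+11/50→41/100; 6/25+7/20→59/100; 41/100+59/100→1. L = 261/100 ≈ 2.6100.
L − H = 2.6100 − 2.5575 = 0.052 bits.

0.052 bits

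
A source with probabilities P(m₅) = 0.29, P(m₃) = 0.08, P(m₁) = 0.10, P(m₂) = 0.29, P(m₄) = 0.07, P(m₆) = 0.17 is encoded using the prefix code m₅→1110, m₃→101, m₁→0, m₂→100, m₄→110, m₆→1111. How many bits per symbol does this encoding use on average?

L̄ = Σ pᵢ·ℓᵢ = 0.29·4 + 0.08·3 + 0.10·1 + 0.29·3 + 0.07·3 + 0.17·4 = 3.26 bits/symbol.

3.26 bits/symbol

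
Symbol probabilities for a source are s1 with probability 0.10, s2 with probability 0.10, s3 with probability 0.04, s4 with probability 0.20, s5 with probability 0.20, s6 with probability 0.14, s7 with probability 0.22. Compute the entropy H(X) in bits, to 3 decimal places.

2.657 bits

H = −Σ pᵢ log₂ pᵢ.
−0.10·log₂(0.10) = 0.3322
−0.10·log₂(0.10) = 0.3322
−0.04·log₂(0.04) = 0.1858
−0.20·log₂(0.20) = 0.4644
−0.20·log₂(0.20) = 0.4644
−0.14·log₂(0.14) = 0.3971
−0.22·log₂(0.22) = 0.4806
Sum ≈ 2.6566 → 2.657 bits.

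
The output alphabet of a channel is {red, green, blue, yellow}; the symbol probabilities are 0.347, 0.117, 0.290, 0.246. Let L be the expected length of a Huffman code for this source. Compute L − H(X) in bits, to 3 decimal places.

Entropy H = −Σ p log₂ p ≈ 1.9077 bits.
Huffman merges: 117/1000+123/500→363/1000; 29/100+347/1000→637/1000; 363/1000+637/1000→1. L = 2 ≈ 2.0000.
L − H = 2.0000 − 1.9077 = 0.092 bits.

0.092 bits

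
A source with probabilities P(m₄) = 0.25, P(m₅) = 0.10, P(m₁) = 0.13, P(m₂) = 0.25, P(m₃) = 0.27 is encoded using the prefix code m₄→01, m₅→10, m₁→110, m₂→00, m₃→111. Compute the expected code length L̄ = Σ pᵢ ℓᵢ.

2.4 bits/symbol

L̄ = Σ pᵢ·ℓᵢ = 0.25·2 + 0.10·2 + 0.13·3 + 0.25·2 + 0.27·3 = 2.4 bits/symbol.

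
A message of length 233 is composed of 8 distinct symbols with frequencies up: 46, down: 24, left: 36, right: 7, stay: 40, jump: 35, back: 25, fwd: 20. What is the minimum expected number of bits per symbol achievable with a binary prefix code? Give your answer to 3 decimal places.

Probabilities are the counts divided by 233.
Repeatedly combine the two least-probable nodes; the expected code length is the sum of the merged weights.
merge 7/233 + 20/233 → 27/233
merge 24/233 + 25/233 → 49/233
merge 27/233 + 35/233 → 62/233
merge 36/233 + 40/233 → 76/233
merge 46/233 + 49/233 → 95/233
merge 62/233 + 76/233 → 138/233
merge 95/233 + 138/233 → 1
L = 27/233 + 49/233 + 62/233 + 76/233 + 95/233 + 138/233 + 1 = 680/233 ≈ 2.918 bits/symbol.

2.918 bits/symbol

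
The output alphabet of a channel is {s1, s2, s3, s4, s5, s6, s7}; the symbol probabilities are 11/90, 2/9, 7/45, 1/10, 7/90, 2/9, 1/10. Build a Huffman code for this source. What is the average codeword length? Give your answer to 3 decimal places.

2.733 bits/symbol

Repeatedly combine the two least-probable nodes; the expected code length is the sum of the merged weights.
merge 7/90 + 1/10 → 8/45
merge 1/10 + 11/90 → 2/9
merge 7/45 + 8/45 → 1/3
merge 2/9 + 2/9 → 4/9
merge 2/9 + 1/3 → 5/9
merge 4/9 + 5/9 → 1
L = 8/45 + 2/9 + 1/3 + 4/9 + 5/9 + 1 = 41/15 ≈ 2.733 bits/symbol.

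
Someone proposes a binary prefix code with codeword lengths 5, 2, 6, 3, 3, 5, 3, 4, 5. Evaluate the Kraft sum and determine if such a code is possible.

0.796875; yes

With common denominator 2^6 = 64: Σ 2^(−ℓᵢ) = 2/64 + 16/64 + 1/64 + 8/64 + 8/64 + 2/64 + 8/64 + 4/64 + 2/64 = 51/64 = 0.796875.
Kraft's inequality requires Σ ≤ 1; here Σ = 0.796875 ≤ 1, so such a prefix code exists.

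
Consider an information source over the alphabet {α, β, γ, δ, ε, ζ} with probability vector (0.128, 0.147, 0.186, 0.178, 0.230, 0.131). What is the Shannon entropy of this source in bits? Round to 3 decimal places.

2.553 bits

H = −Σ pᵢ log₂ pᵢ.
−0.128·log₂(0.128) = 0.3796
−0.147·log₂(0.147) = 0.4066
−0.186·log₂(0.186) = 0.4514
−0.178·log₂(0.178) = 0.4432
−0.230·log₂(0.230) = 0.4877
−0.131·log₂(0.131) = 0.3841
Sum ≈ 2.5526 → 2.553 bits.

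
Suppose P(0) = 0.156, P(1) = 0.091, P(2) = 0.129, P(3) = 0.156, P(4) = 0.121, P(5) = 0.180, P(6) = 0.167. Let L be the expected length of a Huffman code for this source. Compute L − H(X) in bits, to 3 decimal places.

0.043 bits

Entropy H = −Σ p log₂ p ≈ 2.7773 bits.
Huffman merges: 91/1000+121/1000→53/250; 129/1000+39/250→57/200; 39/250+167/1000→323/1000; 9/50+53/250→49/125; 57/200+323/1000→76/125; 49/125+76/125→1. L = 141/50 ≈ 2.8200.
L − H = 2.8200 − 2.7773 = 0.043 bits.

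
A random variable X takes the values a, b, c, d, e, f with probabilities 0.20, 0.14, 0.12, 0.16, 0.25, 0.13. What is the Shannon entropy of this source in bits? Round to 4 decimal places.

H = −Σ pᵢ log₂ pᵢ.
−0.20·log₂(0.20) = 0.4644
−0.14·log₂(0.14) = 0.3971
−0.12·log₂(0.12) = 0.3671
−0.16·log₂(0.16) = 0.4230
−0.25·log₂(0.25) = 0.5000
−0.13·log₂(0.13) = 0.3826
Sum ≈ 2.5342 → 2.5342 bits.

2.5342 bits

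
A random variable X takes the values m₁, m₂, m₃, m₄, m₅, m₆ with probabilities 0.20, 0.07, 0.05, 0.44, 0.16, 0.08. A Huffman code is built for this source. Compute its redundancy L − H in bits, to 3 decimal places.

0.055 bits

Entropy H = −Σ p log₂ p ≈ 2.1847 bits.
Huffman merges: 1/20+7/100→3/25; 2/25+3/25→1/5; 4/25+1/5→9/25; 1/5+9/25→14/25; 11/25+14/25→1. L = 56/25 ≈ 2.2400.
L − H = 2.2400 − 2.1847 = 0.055 bits.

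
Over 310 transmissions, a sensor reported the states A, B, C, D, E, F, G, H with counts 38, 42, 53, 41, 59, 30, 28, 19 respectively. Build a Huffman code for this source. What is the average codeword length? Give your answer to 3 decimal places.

2.961 bits/symbol

Probabilities are the counts divided by 310.
Repeatedly combine the two least-probable nodes; the expected code length is the sum of the merged weights.
merge 19/310 + 14/155 → 47/310
merge 3/31 + 19/155 → 34/155
merge 41/310 + 21/155 → 83/310
merge 47/310 + 53/310 → 10/31
merge 59/310 + 34/155 → 127/310
merge 83/310 + 10/31 → 183/310
merge 127/310 + 183/310 → 1
L = 47/310 + 34/155 + 83/310 + 10/31 + 127/310 + 183/310 + 1 = 459/155 ≈ 2.961 bits/symbol.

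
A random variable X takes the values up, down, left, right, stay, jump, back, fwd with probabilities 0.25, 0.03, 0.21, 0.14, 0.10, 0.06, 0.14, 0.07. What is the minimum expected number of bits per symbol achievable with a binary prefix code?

Repeatedly combine the two least-probable nodes; the expected code length is the sum of the merged weights.
merge 3/100 + 3/50 → 9/100
merge 7/100 + 9/100 → 4/25
merge 1/10 + 7/50 → 6/25
merge 7/50 + 4/25 → 3/10
merge 21/100 + 6/25 → 9/20
merge 1/4 + 3/10 → 11/20
merge 9/20 + 11/20 → 1
L = 9/100 + 4/25 + 6/25 + 3/10 + 9/20 + 11/20 + 1 = 279/100 = 2.79 bits/symbol.

2.79 bits/symbol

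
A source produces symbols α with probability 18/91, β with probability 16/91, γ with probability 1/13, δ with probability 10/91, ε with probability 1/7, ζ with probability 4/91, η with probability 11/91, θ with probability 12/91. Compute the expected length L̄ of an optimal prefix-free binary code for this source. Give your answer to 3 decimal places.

2.923 bits/symbol

Repeatedly combine the two least-probable nodes; the expected code length is the sum of the merged weights.
merge 4/91 + 1/13 → 11/91
merge 10/91 + 11/91 → 3/13
merge 11/91 + 12/91 → 23/91
merge 1/7 + 16/91 → 29/91
merge 18/91 + 3/13 → 3/7
merge 23/91 + 29/91 → 4/7
merge 3/7 + 4/7 → 1
L = 11/91 + 3/13 + 23/91 + 29/91 + 3/7 + 4/7 + 1 = 38/13 ≈ 2.923 bits/symbol.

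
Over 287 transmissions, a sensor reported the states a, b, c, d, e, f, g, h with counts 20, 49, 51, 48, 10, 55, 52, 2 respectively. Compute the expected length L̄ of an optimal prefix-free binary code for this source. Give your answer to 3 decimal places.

2.780 bits/symbol

Probabilities are the counts divided by 287.
Repeatedly combine the two least-probable nodes; the expected code length is the sum of the merged weights.
merge 2/287 + 10/287 → 12/287
merge 12/287 + 20/287 → 32/287
merge 32/287 + 48/287 → 80/287
merge 7/41 + 51/287 → 100/287
merge 52/287 + 55/287 → 107/287
merge 80/287 + 100/287 → 180/287
merge 107/287 + 180/287 → 1
L = 12/287 + 32/287 + 80/287 + 100/287 + 107/287 + 180/287 + 1 = 114/41 ≈ 2.780 bits/symbol.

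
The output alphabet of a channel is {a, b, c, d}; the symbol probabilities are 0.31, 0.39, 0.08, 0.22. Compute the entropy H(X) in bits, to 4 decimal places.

1.8257 bits

H = −Σ pᵢ log₂ pᵢ.
−0.31·log₂(0.31) = 0.5238
−0.39·log₂(0.39) = 0.5298
−0.08·log₂(0.08) = 0.2915
−0.22·log₂(0.22) = 0.4806
Sum ≈ 1.8257 → 1.8257 bits.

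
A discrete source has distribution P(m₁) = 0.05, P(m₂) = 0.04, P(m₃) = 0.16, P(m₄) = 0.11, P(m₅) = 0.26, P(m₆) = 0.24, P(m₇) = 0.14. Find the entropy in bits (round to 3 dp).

H = −Σ pᵢ log₂ pᵢ.
−0.05·log₂(0.05) = 0.2161
−0.04·log₂(0.04) = 0.1858
−0.16·log₂(0.16) = 0.4230
−0.11·log₂(0.11) = 0.3503
−0.26·log₂(0.26) = 0.5053
−0.24·log₂(0.24) = 0.4941
−0.14·log₂(0.14) = 0.3971
Sum ≈ 2.5717 → 2.572 bits.

2.572 bits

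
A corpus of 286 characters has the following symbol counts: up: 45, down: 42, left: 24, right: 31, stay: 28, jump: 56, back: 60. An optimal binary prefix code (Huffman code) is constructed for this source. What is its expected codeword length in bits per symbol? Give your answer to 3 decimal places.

2.776 bits/symbol

Probabilities are the counts divided by 286.
Repeatedly combine the two least-probable nodes; the expected code length is the sum of the merged weights.
merge 12/143 + 14/143 → 2/11
merge 31/286 + 21/143 → 73/286
merge 45/286 + 2/11 → 97/286
merge 28/143 + 30/143 → 58/143
merge 73/286 + 97/286 → 85/143
merge 58/143 + 85/143 → 1
L = 2/11 + 73/286 + 97/286 + 58/143 + 85/143 + 1 = 397/143 ≈ 2.776 bits/symbol.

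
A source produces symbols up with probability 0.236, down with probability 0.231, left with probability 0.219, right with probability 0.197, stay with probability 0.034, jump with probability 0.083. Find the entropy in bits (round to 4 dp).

H = −Σ pᵢ log₂ pᵢ.
−0.236·log₂(0.236) = 0.4916
−0.231·log₂(0.231) = 0.4883
−0.219·log₂(0.219) = 0.4798
−0.197·log₂(0.197) = 0.4617
−0.034·log₂(0.034) = 0.1659
−0.083·log₂(0.083) = 0.2980
Sum ≈ 2.3854 → 2.3854 bits.

2.3854 bits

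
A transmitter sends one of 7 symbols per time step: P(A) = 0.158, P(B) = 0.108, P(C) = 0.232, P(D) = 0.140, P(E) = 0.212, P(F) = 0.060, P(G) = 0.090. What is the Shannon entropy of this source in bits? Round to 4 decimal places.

2.6841 bits

H = −Σ pᵢ log₂ pᵢ.
−0.158·log₂(0.158) = 0.4206
−0.108·log₂(0.108) = 0.3468
−0.232·log₂(0.232) = 0.4890
−0.140·log₂(0.140) = 0.3971
−0.212·log₂(0.212) = 0.4744
−0.060·log₂(0.060) = 0.2435
−0.090·log₂(0.090) = 0.3127
Sum ≈ 2.6841 → 2.6841 bits.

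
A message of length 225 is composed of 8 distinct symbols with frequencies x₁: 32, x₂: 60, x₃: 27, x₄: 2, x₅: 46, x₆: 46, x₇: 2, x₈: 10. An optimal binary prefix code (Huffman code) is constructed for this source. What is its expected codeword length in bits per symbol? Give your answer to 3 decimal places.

Probabilities are the counts divided by 225.
Repeatedly combine the two least-probable nodes; the expected code length is the sum of the merged weights.
merge 2/225 + 2/225 → 4/225
merge 4/225 + 2/45 → 14/225
merge 14/225 + 3/25 → 41/225
merge 32/225 + 41/225 → 73/225
merge 46/225 + 46/225 → 92/225
merge 4/15 + 73/225 → 133/225
merge 92/225 + 133/225 → 1
L = 4/225 + 14/225 + 41/225 + 73/225 + 92/225 + 133/225 + 1 = 194/75 ≈ 2.587 bits/symbol.

2.587 bits/symbol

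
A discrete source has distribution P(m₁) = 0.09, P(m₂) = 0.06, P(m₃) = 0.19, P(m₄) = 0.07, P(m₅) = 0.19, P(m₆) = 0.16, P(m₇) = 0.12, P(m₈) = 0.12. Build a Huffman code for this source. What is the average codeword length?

2.94 bits/symbol

Repeatedly combine the two least-probable nodes; the expected code length is the sum of the merged weights.
merge 3/50 + 7/100 → 13/100
merge 9/100 + 3/25 → 21/100
merge 3/25 + 13/100 → 1/4
merge 4/25 + 19/100 → 7/20
merge 19/100 + 21/100 → 2/5
merge 1/4 + 7/20 → 3/5
merge 2/5 + 3/5 → 1
L = 13/100 + 21/100 + 1/4 + 7/20 + 2/5 + 3/5 + 1 = 147/50 = 2.94 bits/symbol.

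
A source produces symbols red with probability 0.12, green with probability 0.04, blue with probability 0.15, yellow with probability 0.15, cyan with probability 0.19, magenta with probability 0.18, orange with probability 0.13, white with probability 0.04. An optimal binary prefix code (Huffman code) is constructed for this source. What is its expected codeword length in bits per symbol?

Repeatedly combine the two least-probable nodes; the expected code length is the sum of the merged weights.
merge 1/25 + 1/25 → 2/25
merge 2/25 + 3/25 → 1/5
merge 13/100 + 3/20 → 7/25
merge 3/20 + 9/50 → 33/100
merge 19/100 + 1/5 → 39/100
merge 7/25 + 33/100 → 61/100
merge 39/100 + 61/100 → 1
L = 2/25 + 1/5 + 7/25 + 33/100 + 39/100 + 61/100 + 1 = 289/100 = 2.89 bits/symbol.

2.89 bits/symbol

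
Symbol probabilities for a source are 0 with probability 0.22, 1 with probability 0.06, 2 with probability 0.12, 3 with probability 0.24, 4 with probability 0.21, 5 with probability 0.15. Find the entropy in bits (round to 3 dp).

2.469 bits

H = −Σ pᵢ log₂ pᵢ.
−0.22·log₂(0.22) = 0.4806
−0.06·log₂(0.06) = 0.2435
−0.12·log₂(0.12) = 0.3671
−0.24·log₂(0.24) = 0.4941
−0.21·log₂(0.21) = 0.4728
−0.15·log₂(0.15) = 0.4105
Sum ≈ 2.4687 → 2.469 bits.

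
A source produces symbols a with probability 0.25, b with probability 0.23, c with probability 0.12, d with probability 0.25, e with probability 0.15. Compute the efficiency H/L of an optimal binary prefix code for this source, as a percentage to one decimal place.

99.8%

Entropy H = −Σ p log₂ p ≈ 2.2653 bits.
Huffman merges: 3/25+3/20→27/100; 23/100+1/4→12/25; 1/4+27/100→13/25; 12/25+13/25→1. L = 227/100 ≈ 2.2700.
Efficiency = H/L = 2.2653/2.2700 = 99.8%.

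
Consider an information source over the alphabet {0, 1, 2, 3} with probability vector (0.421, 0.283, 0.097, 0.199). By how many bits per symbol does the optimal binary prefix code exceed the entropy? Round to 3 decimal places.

Entropy H = −Σ p log₂ p ≈ 1.8308 bits.
Huffman merges: 97/1000+199/1000→37/125; 283/1000+37/125→579/1000; 421/1000+579/1000→1. L = 15/8 ≈ 1.8750.
L − H = 1.8750 − 1.8308 = 0.044 bits.

0.044 bits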